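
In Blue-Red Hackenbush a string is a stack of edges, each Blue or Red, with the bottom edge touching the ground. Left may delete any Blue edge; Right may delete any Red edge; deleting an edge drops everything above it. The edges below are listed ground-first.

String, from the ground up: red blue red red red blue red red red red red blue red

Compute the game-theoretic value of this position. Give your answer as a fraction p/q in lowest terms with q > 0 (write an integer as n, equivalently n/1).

-3835/4096

g_1 [r]  L=[]  R=[0]  → -1
g_2 [rb]  L=[-1]  R=[0]  → -1/2
g_3 [rbr]  L=[-1]  R=[-1/2 0]  → -3/4
g_4 [rbrr]  L=[-1]  R=[-3/4 -1/2 0]  → -7/8
g_5 [rbrrr]  L=[-1]  R=[-7/8 -3/4 -1/2 0]  → -15/16
g_6 [rbrrrb]  L=[-1 -15/16]  R=[-7/8 -3/4 -1/2 0]  → -29/32
g_7 [rbrrrbr]  L=[-1 -15/16]  R=[-29/32 -7/8 -3/4 -1/2 0]  → -59/64
g_8 [rbrrrbrr]  L=[-1 -15/16]  R=[-59/64 -29/32 -7/8 -3/4 -1/2 0]  → -119/128
g_9 [rbrrrbrrr]  L=[-1 -15/16]  R=[-119/128 -59/64 -29/32 -7/8 -3/4 -1/2 0]  → -239/256
g_10 [rbrrrbrrrr]  L=[-1 -15/16]  R=[-239/256 -119/128 -59/64 -29/32 -7/8 -3/4 -1/2 0]  → -479/512
g_11 [rbrrrbrrrrr]  L=[-1 -15/16]  R=[-479/512 -239/256 -119/128 -59/64 -29/32 -7/8 -3/4 -1/2 0]  → -959/1024
g_12 [rbrrrbrrrrrb]  L=[-1 -15/16 -959/1024]  R=[-479/512 -239/256 -119/128 -59/64 -29/32 -7/8 -3/4 -1/2 0]  → -1917/2048
g_13 [rbrrrbrrrrrbr]  L=[-1 -15/16 -959/1024]  R=[-1917/2048 -479/512 -239/256 -119/128 -59/64 -29/32 -7/8 -3/4 -1/2 0]  → -3835/4096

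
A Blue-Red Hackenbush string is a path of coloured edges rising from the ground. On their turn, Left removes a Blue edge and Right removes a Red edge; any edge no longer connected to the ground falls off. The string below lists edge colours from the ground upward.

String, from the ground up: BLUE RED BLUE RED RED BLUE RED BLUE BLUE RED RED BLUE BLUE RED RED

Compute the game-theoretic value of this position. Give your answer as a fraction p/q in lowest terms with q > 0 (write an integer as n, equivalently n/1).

9625/16384

Build G(s[:k]) for k = 1..15, string s = BLUE RED BLUE RED RED BLUE RED BLUE BLUE RED RED BLUE BLUE RED RED.
B: Left { 0 }, Right { — } => simplest 1
BR: Left { 0 }, Right { 1 } => simplest 1/2
BRB: Left { 0,1/2 }, Right { 1 } => simplest 3/4
BRBR: Left { 0,1/2 }, Right { 3/4,1 } => simplest 5/8
BRBRR: Left { 0,1/2 }, Right { 5/8,3/4,1 } => simplest 9/16
BRBRRB: Left { 0,1/2,9/16 }, Right { 5/8,3/4,1 } => simplest 19/32
BRBRRBR: Left { 0,1/2,9/16 }, Right { 19/32,5/8,3/4,1 } => simplest 37/64
BRBRRBRB: Left { 0,1/2,9/16,37/64 }, Right { 19/32,5/8,3/4,1 } => simplest 75/128
BRBRRBRBB: Left { 0,1/2,9/16,37/64,75/128 }, Right { 19/32,5/8,3/4,1 } => simplest 151/256
BRBRRBRBBR: Left { 0,1/2,9/16,37/64,75/128 }, Right { 151/256,19/32,5/8,3/4,1 } => simplest 301/512
BRBRRBRBBRR: Left { 0,1/2,9/16,37/64,75/128 }, Right { 301/512,151/256,19/32,5/8,3/4,1 } => simplest 601/1024
BRBRRBRBBRRB: Left { 0,1/2,9/16,37/64,75/128,601/1024 }, Right { 301/512,151/256,19/32,5/8,3/4,1 } => simplest 1203/2048
BRBRRBRBBRRBB: Left { 0,1/2,9/16,37/64,75/128,601/1024,1203/2048 }, Right { 301/512,151/256,19/32,5/8,3/4,1 } => simplest 2407/4096
BRBRRBRBBRRBBR: Left { 0,1/2,9/16,37/64,75/128,601/1024,1203/2048 }, Right { 2407/4096,301/512,151/256,19/32,5/8,3/4,1 } => simplest 4813/8192
BRBRRBRBBRRBBRR: Left { 0,1/2,9/16,37/64,75/128,601/1024,1203/2048 }, Right { 4813/8192,2407/4096,301/512,151/256,19/32,5/8,3/4,1 } => simplest 9625/16384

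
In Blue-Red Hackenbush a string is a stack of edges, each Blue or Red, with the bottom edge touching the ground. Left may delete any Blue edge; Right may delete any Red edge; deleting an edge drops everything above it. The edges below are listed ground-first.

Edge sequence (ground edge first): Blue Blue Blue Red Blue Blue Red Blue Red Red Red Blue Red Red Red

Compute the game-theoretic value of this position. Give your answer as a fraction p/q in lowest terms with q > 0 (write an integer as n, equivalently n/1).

Build val(s[:k]) for k = 1..15, string s = Blue Blue Blue Red Blue Blue Red Blue Red Red Red Blue Red Red Red.
val_1 [B]  L=[0]  R=[]  so 1
val_2 [BB]  L=[0, 1]  R=[]  so 2
val_3 [BBB]  L=[0, 1, 2]  R=[]  so 3
val_4 [BBBR]  L=[0, 1, 2]  R=[3]  so 5/2
val_5 [BBBRB]  L=[0, 1, 2, 5/2]  R=[3]  so 11/4
val_6 [BBBRBB]  L=[0, 1, 2, 5/2, 11/4]  R=[3]  so 23/8
val_7 [BBBRBBR]  L=[0, 1, 2, 5/2, 11/4]  R=[23/8, 3]  so 45/16
val_8 [BBBRBBRB]  L=[0, 1, 2, 5/2, 11/4, 45/16]  R=[23/8, 3]  so 91/32
val_9 [BBBRBBRBR]  L=[0, 1, 2, 5/2, 11/4, 45/16]  R=[91/32, 23/8, 3]  so 181/64
val_10 [BBBRBBRBRR]  L=[0, 1, 2, 5/2, 11/4, 45/16]  R=[181/64, 91/32, 23/8, 3]  so 361/128
val_11 [BBBRBBRBRRR]  L=[0, 1, 2, 5/2, 11/4, 45/16]  R=[361/128, 181/64, 91/32, 23/8, 3]  so 721/256
val_12 [BBBRBBRBRRRB]  L=[0, 1, 2, 5/2, 11/4, 45/16, 721/256]  R=[361/128, 181/64, 91/32, 23/8, 3]  so 1443/512
val_13 [BBBRBBRBRRRBR]  L=[0, 1, 2, 5/2, 11/4, 45/16, 721/256]  R=[1443/512, 361/128, 181/64, 91/32, 23/8, 3]  so 2885/1024
val_14 [BBBRBBRBRRRBRR]  L=[0, 1, 2, 5/2, 11/4, 45/16, 721/256]  R=[2885/1024, 1443/512, 361/128, 181/64, 91/32, 23/8, 3]  so 5769/2048
val_15 [BBBRBBRBRRRBRRR]  L=[0, 1, 2, 5/2, 11/4, 45/16, 721/256]  R=[5769/2048, 2885/1024, 1443/512, 361/128, 181/64, 91/32, 23/8, 3]  so 11537/4096

11537/4096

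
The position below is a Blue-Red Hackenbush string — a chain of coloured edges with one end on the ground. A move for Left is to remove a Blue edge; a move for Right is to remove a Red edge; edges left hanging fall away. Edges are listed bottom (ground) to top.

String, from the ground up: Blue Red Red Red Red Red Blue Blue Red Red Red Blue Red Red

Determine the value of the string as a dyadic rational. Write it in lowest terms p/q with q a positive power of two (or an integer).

value_1 [B]  L=[0]  R=[]  so 1
value_2 [BR]  L=[0]  R=[1]  so 1/2
value_3 [BRR]  L=[0]  R=[1/2; 1]  so 1/4
value_4 [BRRR]  L=[0]  R=[1/4; 1/2; 1]  so 1/8
value_5 [BRRRR]  L=[0]  R=[1/8; 1/4; 1/2; 1]  so 1/16
value_6 [BRRRRR]  L=[0]  R=[1/16; 1/8; 1/4; 1/2; 1]  so 1/32
value_7 [BRRRRRB]  L=[0; 1/32]  R=[1/16; 1/8; 1/4; 1/2; 1]  so 3/64
value_8 [BRRRRRBB]  L=[0; 1/32; 3/64]  R=[1/16; 1/8; 1/4; 1/2; 1]  so 7/128
value_9 [BRRRRRBBR]  L=[0; 1/32; 3/64]  R=[7/128; 1/16; 1/8; 1/4; 1/2; 1]  so 13/256
value_10 [BRRRRRBBRR]  L=[0; 1/32; 3/64]  R=[13/256; 7/128; 1/16; 1/8; 1/4; 1/2; 1]  so 25/512
value_11 [BRRRRRBBRRR]  L=[0; 1/32; 3/64]  R=[25/512; 13/256; 7/128; 1/16; 1/8; 1/4; 1/2; 1]  so 49/1024
value_12 [BRRRRRBBRRRB]  L=[0; 1/32; 3/64; 49/1024]  R=[25/512; 13/256; 7/128; 1/16; 1/8; 1/4; 1/2; 1]  so 99/2048
value_13 [BRRRRRBBRRRBR]  L=[0; 1/32; 3/64; 49/1024]  R=[99/2048; 25/512; 13/256; 7/128; 1/16; 1/8; 1/4; 1/2; 1]  so 197/4096
value_14 [BRRRRRBBRRRBRR]  L=[0; 1/32; 3/64; 49/1024]  R=[197/4096; 99/2048; 25/512; 13/256; 7/128; 1/16; 1/8; 1/4; 1/2; 1]  so 393/8192

393/8192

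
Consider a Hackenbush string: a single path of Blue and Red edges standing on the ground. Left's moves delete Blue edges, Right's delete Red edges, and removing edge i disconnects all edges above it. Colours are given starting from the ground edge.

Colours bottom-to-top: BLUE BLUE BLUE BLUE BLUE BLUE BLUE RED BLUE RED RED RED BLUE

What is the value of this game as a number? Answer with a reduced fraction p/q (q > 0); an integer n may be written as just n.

edge 1 of 13 (BLUE): { 0 | (no moves) } -> 1
edge 2 of 13 (BLUE): { 0,1 | (no moves) } -> 2
edge 3 of 13 (BLUE): { 0,1,2 | (no moves) } -> 3
edge 4 of 13 (BLUE): { 0,1,2,3 | (no moves) } -> 4
edge 5 of 13 (BLUE): { 0,1,2,3,4 | (no moves) } -> 5
edge 6 of 13 (BLUE): { 0,1,2,3,4,5 | (no moves) } -> 6
edge 7 of 13 (BLUE): { 0,1,2,3,4,5,6 | (no moves) } -> 7
edge 8 of 13 (RED): { 0,1,2,3,4,5,6 | 7 } -> 13/2
edge 9 of 13 (BLUE): { 0,1,2,3,4,5,6,13/2 | 7 } -> 27/4
edge 10 of 13 (RED): { 0,1,2,3,4,5,6,13/2 | 27/4,7 } -> 53/8
edge 11 of 13 (RED): { 0,1,2,3,4,5,6,13/2 | 53/8,27/4,7 } -> 105/16
edge 12 of 13 (RED): { 0,1,2,3,4,5,6,13/2 | 105/16,53/8,27/4,7 } -> 209/32
edge 13 of 13 (BLUE): { 0,1,2,3,4,5,6,13/2,209/32 | 105/16,53/8,27/4,7 } -> 419/64

419/64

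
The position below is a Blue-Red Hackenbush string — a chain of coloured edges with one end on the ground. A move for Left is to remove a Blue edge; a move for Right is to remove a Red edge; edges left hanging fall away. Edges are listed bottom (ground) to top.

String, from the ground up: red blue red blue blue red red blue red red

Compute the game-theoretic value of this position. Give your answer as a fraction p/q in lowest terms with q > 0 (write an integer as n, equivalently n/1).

-311/512

Recurse on prefixes of the 10-edge string red blue red blue blue red red blue red red:
v(r) = { ∅ | 0 } => -1
v(rb) = { -1 | 0 } => -1/2
v(rbr) = { -1 | -1/2; 0 } => -3/4
v(rbrb) = { -1; -3/4 | -1/2; 0 } => -5/8
v(rbrbb) = { -1; -3/4; -5/8 | -1/2; 0 } => -9/16
v(rbrbbr) = { -1; -3/4; -5/8 | -9/16; -1/2; 0 } => -19/32
v(rbrbbrr) = { -1; -3/4; -5/8 | -19/32; -9/16; -1/2; 0 } => -39/64
v(rbrbbrrb) = { -1; -3/4; -5/8; -39/64 | -19/32; -9/16; -1/2; 0 } => -77/128
v(rbrbbrrbr) = { -1; -3/4; -5/8; -39/64 | -77/128; -19/32; -9/16; -1/2; 0 } => -155/256
v(rbrbbrrbrr) = { -1; -3/4; -5/8; -39/64 | -155/256; -77/128; -19/32; -9/16; -1/2; 0 } => -311/512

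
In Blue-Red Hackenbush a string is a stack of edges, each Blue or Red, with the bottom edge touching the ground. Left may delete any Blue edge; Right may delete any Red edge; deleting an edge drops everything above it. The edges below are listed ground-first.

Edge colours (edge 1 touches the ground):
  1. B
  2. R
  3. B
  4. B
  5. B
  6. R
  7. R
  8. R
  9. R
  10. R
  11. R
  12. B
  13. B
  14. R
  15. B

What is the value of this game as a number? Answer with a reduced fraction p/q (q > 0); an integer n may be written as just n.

value(B) = { 0 | (no moves) } gives 1
value(BR) = { 0 | 1 } gives 1/2
value(BRB) = { 0; 1/2 | 1 } gives 3/4
value(BRBB) = { 0; 1/2; 3/4 | 1 } gives 7/8
value(BRBBB) = { 0; 1/2; 3/4; 7/8 | 1 } gives 15/16
value(BRBBBR) = { 0; 1/2; 3/4; 7/8 | 15/16; 1 } gives 29/32
value(BRBBBRR) = { 0; 1/2; 3/4; 7/8 | 29/32; 15/16; 1 } gives 57/64
value(BRBBBRRR) = { 0; 1/2; 3/4; 7/8 | 57/64; 29/32; 15/16; 1 } gives 113/128
value(BRBBBRRRR) = { 0; 1/2; 3/4; 7/8 | 113/128; 57/64; 29/32; 15/16; 1 } gives 225/256
value(BRBBBRRRRR) = { 0; 1/2; 3/4; 7/8 | 225/256; 113/128; 57/64; 29/32; 15/16; 1 } gives 449/512
value(BRBBBRRRRRR) = { 0; 1/2; 3/4; 7/8 | 449/512; 225/256; 113/128; 57/64; 29/32; 15/16; 1 } gives 897/1024
value(BRBBBRRRRRRB) = { 0; 1/2; 3/4; 7/8; 897/1024 | 449/512; 225/256; 113/128; 57/64; 29/32; 15/16; 1 } gives 1795/2048
value(BRBBBRRRRRRBB) = { 0; 1/2; 3/4; 7/8; 897/1024; 1795/2048 | 449/512; 225/256; 113/128; 57/64; 29/32; 15/16; 1 } gives 3591/4096
value(BRBBBRRRRRRBBR) = { 0; 1/2; 3/4; 7/8; 897/1024; 1795/2048 | 3591/4096; 449/512; 225/256; 113/128; 57/64; 29/32; 15/16; 1 } gives 7181/8192
value(BRBBBRRRRRRBBRB) = { 0; 1/2; 3/4; 7/8; 897/1024; 1795/2048; 7181/8192 | 3591/4096; 449/512; 225/256; 113/128; 57/64; 29/32; 15/16; 1 } gives 14363/16384

14363/16384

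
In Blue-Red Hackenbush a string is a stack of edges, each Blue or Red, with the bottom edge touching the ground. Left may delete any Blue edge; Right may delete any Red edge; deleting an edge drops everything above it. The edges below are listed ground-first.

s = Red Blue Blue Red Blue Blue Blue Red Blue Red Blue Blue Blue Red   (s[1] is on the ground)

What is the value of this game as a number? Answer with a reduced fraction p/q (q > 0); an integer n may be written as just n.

-2211/8192

Prefix values for Red Blue Blue Red Blue Blue Blue Red Blue Red Blue Blue Blue Red via {L|R} + simplicity:
step 1: add Red to get R; options L={  } R={ 0 } -> -1
step 2: add Blue to get RB; options L={ -1 } R={ 0 } -> -1/2
step 3: add Blue to get RBB; options L={ -1 -1/2 } R={ 0 } -> -1/4
step 4: add Red to get RBBR; options L={ -1 -1/2 } R={ -1/4 0 } -> -3/8
step 5: add Blue to get RBBRB; options L={ -1 -1/2 -3/8 } R={ -1/4 0 } -> -5/16
step 6: add Blue to get RBBRBB; options L={ -1 -1/2 -3/8 -5/16 } R={ -1/4 0 } -> -9/32
step 7: add Blue to get RBBRBBB; options L={ -1 -1/2 -3/8 -5/16 -9/32 } R={ -1/4 0 } -> -17/64
step 8: add Red to get RBBRBBBR; options L={ -1 -1/2 -3/8 -5/16 -9/32 } R={ -17/64 -1/4 0 } -> -35/128
step 9: add Blue to get RBBRBBBRB; options L={ -1 -1/2 -3/8 -5/16 -9/32 -35/128 } R={ -17/64 -1/4 0 } -> -69/256
step 10: add Red to get RBBRBBBRBR; options L={ -1 -1/2 -3/8 -5/16 -9/32 -35/128 } R={ -69/256 -17/64 -1/4 0 } -> -139/512
step 11: add Blue to get RBBRBBBRBRB; options L={ -1 -1/2 -3/8 -5/16 -9/32 -35/128 -139/512 } R={ -69/256 -17/64 -1/4 0 } -> -277/1024
step 12: add Blue to get RBBRBBBRBRBB; options L={ -1 -1/2 -3/8 -5/16 -9/32 -35/128 -139/512 -277/1024 } R={ -69/256 -17/64 -1/4 0 } -> -553/2048
step 13: add Blue to get RBBRBBBRBRBBB; options L={ -1 -1/2 -3/8 -5/16 -9/32 -35/128 -139/512 -277/1024 -553/2048 } R={ -69/256 -17/64 -1/4 0 } -> -1105/4096
step 14: add Red to get RBBRBBBRBRBBBR; options L={ -1 -1/2 -3/8 -5/16 -9/32 -35/128 -139/512 -277/1024 -553/2048 } R={ -1105/4096 -69/256 -17/64 -1/4 0 } -> -2211/8192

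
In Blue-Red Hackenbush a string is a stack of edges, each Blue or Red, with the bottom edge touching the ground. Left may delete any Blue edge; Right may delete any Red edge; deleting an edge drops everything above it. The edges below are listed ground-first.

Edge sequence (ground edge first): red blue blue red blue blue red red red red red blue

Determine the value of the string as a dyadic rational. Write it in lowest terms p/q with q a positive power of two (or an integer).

edge 1 of 12 (red): { · | 0 } → -1
edge 2 of 12 (blue): { -1 | 0 } → -1/2
edge 3 of 12 (blue): { -1,-1/2 | 0 } → -1/4
edge 4 of 12 (red): { -1,-1/2 | -1/4,0 } → -3/8
edge 5 of 12 (blue): { -1,-1/2,-3/8 | -1/4,0 } → -5/16
edge 6 of 12 (blue): { -1,-1/2,-3/8,-5/16 | -1/4,0 } → -9/32
edge 7 of 12 (red): { -1,-1/2,-3/8,-5/16 | -9/32,-1/4,0 } → -19/64
edge 8 of 12 (red): { -1,-1/2,-3/8,-5/16 | -19/64,-9/32,-1/4,0 } → -39/128
edge 9 of 12 (red): { -1,-1/2,-3/8,-5/16 | -39/128,-19/64,-9/32,-1/4,0 } → -79/256
edge 10 of 12 (red): { -1,-1/2,-3/8,-5/16 | -79/256,-39/128,-19/64,-9/32,-1/4,0 } → -159/512
edge 11 of 12 (red): { -1,-1/2,-3/8,-5/16 | -159/512,-79/256,-39/128,-19/64,-9/32,-1/4,0 } → -319/1024
edge 12 of 12 (blue): { -1,-1/2,-3/8,-5/16,-319/1024 | -159/512,-79/256,-39/128,-19/64,-9/32,-1/4,0 } → -637/2048

-637/2048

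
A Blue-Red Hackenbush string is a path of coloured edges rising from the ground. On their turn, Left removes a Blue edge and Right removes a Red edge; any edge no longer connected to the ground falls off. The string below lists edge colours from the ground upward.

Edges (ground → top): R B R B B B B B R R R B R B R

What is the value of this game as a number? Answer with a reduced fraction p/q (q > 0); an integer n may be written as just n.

G_1 [R]  L=[·]  R=[0]  => -1
G_2 [RB]  L=[-1]  R=[0]  => -1/2
G_3 [RBR]  L=[-1]  R=[-1/2, 0]  => -3/4
G_4 [RBRB]  L=[-1, -3/4]  R=[-1/2, 0]  => -5/8
G_5 [RBRBB]  L=[-1, -3/4, -5/8]  R=[-1/2, 0]  => -9/16
G_6 [RBRBBB]  L=[-1, -3/4, -5/8, -9/16]  R=[-1/2, 0]  => -17/32
G_7 [RBRBBBB]  L=[-1, -3/4, -5/8, -9/16, -17/32]  R=[-1/2, 0]  => -33/64
G_8 [RBRBBBBB]  L=[-1, -3/4, -5/8, -9/16, -17/32, -33/64]  R=[-1/2, 0]  => -65/128
G_9 [RBRBBBBBR]  L=[-1, -3/4, -5/8, -9/16, -17/32, -33/64]  R=[-65/128, -1/2, 0]  => -131/256
G_10 [RBRBBBBBRR]  L=[-1, -3/4, -5/8, -9/16, -17/32, -33/64]  R=[-131/256, -65/128, -1/2, 0]  => -263/512
G_11 [RBRBBBBBRRR]  L=[-1, -3/4, -5/8, -9/16, -17/32, -33/64]  R=[-263/512, -131/256, -65/128, -1/2, 0]  => -527/1024
G_12 [RBRBBBBBRRRB]  L=[-1, -3/4, -5/8, -9/16, -17/32, -33/64, -527/1024]  R=[-263/512, -131/256, -65/128, -1/2, 0]  => -1053/2048
G_13 [RBRBBBBBRRRBR]  L=[-1, -3/4, -5/8, -9/16, -17/32, -33/64, -527/1024]  R=[-1053/2048, -263/512, -131/256, -65/128, -1/2, 0]  => -2107/4096
G_14 [RBRBBBBBRRRBRB]  L=[-1, -3/4, -5/8, -9/16, -17/32, -33/64, -527/1024, -2107/4096]  R=[-1053/2048, -263/512, -131/256, -65/128, -1/2, 0]  => -4213/8192
G_15 [RBRBBBBBRRRBRBR]  L=[-1, -3/4, -5/8, -9/16, -17/32, -33/64, -527/1024, -2107/4096]  R=[-4213/8192, -1053/2048, -263/512, -131/256, -65/128, -1/2, 0]  => -8427/16384

-8427/16384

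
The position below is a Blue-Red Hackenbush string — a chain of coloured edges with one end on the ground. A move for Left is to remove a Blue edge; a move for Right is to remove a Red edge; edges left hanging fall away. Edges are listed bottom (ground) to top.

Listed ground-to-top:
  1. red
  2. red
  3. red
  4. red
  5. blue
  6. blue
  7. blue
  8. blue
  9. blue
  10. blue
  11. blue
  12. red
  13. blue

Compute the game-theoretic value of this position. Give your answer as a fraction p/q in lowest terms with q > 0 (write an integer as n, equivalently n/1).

val_1 [r]  L=[(no moves)]  R=[0]  gives -1
val_2 [rr]  L=[(no moves)]  R=[-1 0]  gives -2
val_3 [rrr]  L=[(no moves)]  R=[-2 -1 0]  gives -3
val_4 [rrrr]  L=[(no moves)]  R=[-3 -2 -1 0]  gives -4
val_5 [rrrrb]  L=[-4]  R=[-3 -2 -1 0]  gives -7/2
val_6 [rrrrbb]  L=[-4 -7/2]  R=[-3 -2 -1 0]  gives -13/4
val_7 [rrrrbbb]  L=[-4 -7/2 -13/4]  R=[-3 -2 -1 0]  gives -25/8
val_8 [rrrrbbbb]  L=[-4 -7/2 -13/4 -25/8]  R=[-3 -2 -1 0]  gives -49/16
val_9 [rrrrbbbbb]  L=[-4 -7/2 -13/4 -25/8 -49/16]  R=[-3 -2 -1 0]  gives -97/32
val_10 [rrrrbbbbbb]  L=[-4 -7/2 -13/4 -25/8 -49/16 -97/32]  R=[-3 -2 -1 0]  gives -193/64
val_11 [rrrrbbbbbbb]  L=[-4 -7/2 -13/4 -25/8 -49/16 -97/32 -193/64]  R=[-3 -2 -1 0]  gives -385/128
val_12 [rrrrbbbbbbbr]  L=[-4 -7/2 -13/4 -25/8 -49/16 -97/32 -193/64]  R=[-385/128 -3 -2 -1 0]  gives -771/256
val_13 [rrrrbbbbbbbrb]  L=[-4 -7/2 -13/4 -25/8 -49/16 -97/32 -193/64 -771/256]  R=[-385/128 -3 -2 -1 0]  gives -1541/512

-1541/512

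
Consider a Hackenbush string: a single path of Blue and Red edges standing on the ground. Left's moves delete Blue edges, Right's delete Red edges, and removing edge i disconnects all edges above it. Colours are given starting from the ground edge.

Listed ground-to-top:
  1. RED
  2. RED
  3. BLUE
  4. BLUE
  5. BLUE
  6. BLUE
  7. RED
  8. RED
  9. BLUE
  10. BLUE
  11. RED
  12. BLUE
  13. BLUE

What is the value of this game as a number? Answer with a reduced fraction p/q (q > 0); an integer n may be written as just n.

step 1: add RED to get R; options L={ ∅ } R={ 0 } → -1
step 2: add RED to get RR; options L={ ∅ } R={ -1 0 } → -2
step 3: add BLUE to get RRB; options L={ -2 } R={ -1 0 } → -3/2
step 4: add BLUE to get RRBB; options L={ -2 -3/2 } R={ -1 0 } → -5/4
step 5: add BLUE to get RRBBB; options L={ -2 -3/2 -5/4 } R={ -1 0 } → -9/8
step 6: add BLUE to get RRBBBB; options L={ -2 -3/2 -5/4 -9/8 } R={ -1 0 } → -17/16
step 7: add RED to get RRBBBBR; options L={ -2 -3/2 -5/4 -9/8 } R={ -17/16 -1 0 } → -35/32
step 8: add RED to get RRBBBBRR; options L={ -2 -3/2 -5/4 -9/8 } R={ -35/32 -17/16 -1 0 } → -71/64
step 9: add BLUE to get RRBBBBRRB; options L={ -2 -3/2 -5/4 -9/8 -71/64 } R={ -35/32 -17/16 -1 0 } → -141/128
step 10: add BLUE to get RRBBBBRRBB; options L={ -2 -3/2 -5/4 -9/8 -71/64 -141/128 } R={ -35/32 -17/16 -1 0 } → -281/256
step 11: add RED to get RRBBBBRRBBR; options L={ -2 -3/2 -5/4 -9/8 -71/64 -141/128 } R={ -281/256 -35/32 -17/16 -1 0 } → -563/512
step 12: add BLUE to get RRBBBBRRBBRB; options L={ -2 -3/2 -5/4 -9/8 -71/64 -141/128 -563/512 } R={ -281/256 -35/32 -17/16 -1 0 } → -1125/1024
step 13: add BLUE to get RRBBBBRRBBRBB; options L={ -2 -3/2 -5/4 -9/8 -71/64 -141/128 -563/512 -1125/1024 } R={ -281/256 -35/32 -17/16 -1 0 } → -2249/2048

-2249/2048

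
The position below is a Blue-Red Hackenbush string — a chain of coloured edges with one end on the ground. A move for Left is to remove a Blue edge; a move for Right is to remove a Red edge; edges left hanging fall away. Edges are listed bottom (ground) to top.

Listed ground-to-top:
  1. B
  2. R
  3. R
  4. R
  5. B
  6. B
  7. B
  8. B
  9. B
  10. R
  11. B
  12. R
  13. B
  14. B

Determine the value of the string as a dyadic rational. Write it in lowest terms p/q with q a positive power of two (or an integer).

step 1: add B to get B; options L={ 0 } R={  } so 1
step 2: add R to get BR; options L={ 0 } R={ 1 } so 1/2
step 3: add R to get BRR; options L={ 0 } R={ 1/2 1 } so 1/4
step 4: add R to get BRRR; options L={ 0 } R={ 1/4 1/2 1 } so 1/8
step 5: add B to get BRRRB; options L={ 0 1/8 } R={ 1/4 1/2 1 } so 3/16
step 6: add B to get BRRRBB; options L={ 0 1/8 3/16 } R={ 1/4 1/2 1 } so 7/32
step 7: add B to get BRRRBBB; options L={ 0 1/8 3/16 7/32 } R={ 1/4 1/2 1 } so 15/64
step 8: add B to get BRRRBBBB; options L={ 0 1/8 3/16 7/32 15/64 } R={ 1/4 1/2 1 } so 31/128
step 9: add B to get BRRRBBBBB; options L={ 0 1/8 3/16 7/32 15/64 31/128 } R={ 1/4 1/2 1 } so 63/256
step 10: add R to get BRRRBBBBBR; options L={ 0 1/8 3/16 7/32 15/64 31/128 } R={ 63/256 1/4 1/2 1 } so 125/512
step 11: add B to get BRRRBBBBBRB; options L={ 0 1/8 3/16 7/32 15/64 31/128 125/512 } R={ 63/256 1/4 1/2 1 } so 251/1024
step 12: add R to get BRRRBBBBBRBR; options L={ 0 1/8 3/16 7/32 15/64 31/128 125/512 } R={ 251/1024 63/256 1/4 1/2 1 } so 501/2048
step 13: add B to get BRRRBBBBBRBRB; options L={ 0 1/8 3/16 7/32 15/64 31/128 125/512 501/2048 } R={ 251/1024 63/256 1/4 1/2 1 } so 1003/4096
step 14: add B to get BRRRBBBBBRBRBB; options L={ 0 1/8 3/16 7/32 15/64 31/128 125/512 501/2048 1003/4096 } R={ 251/1024 63/256 1/4 1/2 1 } so 2007/8192

2007/8192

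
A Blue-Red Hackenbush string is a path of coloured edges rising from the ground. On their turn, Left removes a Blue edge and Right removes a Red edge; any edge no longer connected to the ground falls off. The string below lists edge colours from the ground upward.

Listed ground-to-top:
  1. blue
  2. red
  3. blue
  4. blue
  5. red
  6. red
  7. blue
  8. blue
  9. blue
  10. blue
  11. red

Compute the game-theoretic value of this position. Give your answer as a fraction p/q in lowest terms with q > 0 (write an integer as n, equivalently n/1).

829/1024

g_1 [b]  L=[0]  R=[]  → 1
g_2 [br]  L=[0]  R=[1]  → 1/2
g_3 [brb]  L=[0,1/2]  R=[1]  → 3/4
g_4 [brbb]  L=[0,1/2,3/4]  R=[1]  → 7/8
g_5 [brbbr]  L=[0,1/2,3/4]  R=[7/8,1]  → 13/16
g_6 [brbbrr]  L=[0,1/2,3/4]  R=[13/16,7/8,1]  → 25/32
g_7 [brbbrrb]  L=[0,1/2,3/4,25/32]  R=[13/16,7/8,1]  → 51/64
g_8 [brbbrrbb]  L=[0,1/2,3/4,25/32,51/64]  R=[13/16,7/8,1]  → 103/128
g_9 [brbbrrbbb]  L=[0,1/2,3/4,25/32,51/64,103/128]  R=[13/16,7/8,1]  → 207/256
g_10 [brbbrrbbbb]  L=[0,1/2,3/4,25/32,51/64,103/128,207/256]  R=[13/16,7/8,1]  → 415/512
g_11 [brbbrrbbbbr]  L=[0,1/2,3/4,25/32,51/64,103/128,207/256]  R=[415/512,13/16,7/8,1]  → 829/1024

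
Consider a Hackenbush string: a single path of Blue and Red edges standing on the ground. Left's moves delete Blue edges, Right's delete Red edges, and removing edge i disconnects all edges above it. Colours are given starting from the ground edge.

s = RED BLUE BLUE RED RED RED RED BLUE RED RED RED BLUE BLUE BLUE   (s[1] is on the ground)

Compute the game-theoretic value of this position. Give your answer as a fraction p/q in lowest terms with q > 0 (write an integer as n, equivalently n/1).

-3953/8192

value_1 [R]  L=[]  R=[0]  = -1
value_2 [RB]  L=[-1]  R=[0]  = -1/2
value_3 [RBB]  L=[-1,-1/2]  R=[0]  = -1/4
value_4 [RBBR]  L=[-1,-1/2]  R=[-1/4,0]  = -3/8
value_5 [RBBRR]  L=[-1,-1/2]  R=[-3/8,-1/4,0]  = -7/16
value_6 [RBBRRR]  L=[-1,-1/2]  R=[-7/16,-3/8,-1/4,0]  = -15/32
value_7 [RBBRRRR]  L=[-1,-1/2]  R=[-15/32,-7/16,-3/8,-1/4,0]  = -31/64
value_8 [RBBRRRRB]  L=[-1,-1/2,-31/64]  R=[-15/32,-7/16,-3/8,-1/4,0]  = -61/128
value_9 [RBBRRRRBR]  L=[-1,-1/2,-31/64]  R=[-61/128,-15/32,-7/16,-3/8,-1/4,0]  = -123/256
value_10 [RBBRRRRBRR]  L=[-1,-1/2,-31/64]  R=[-123/256,-61/128,-15/32,-7/16,-3/8,-1/4,0]  = -247/512
value_11 [RBBRRRRBRRR]  L=[-1,-1/2,-31/64]  R=[-247/512,-123/256,-61/128,-15/32,-7/16,-3/8,-1/4,0]  = -495/1024
value_12 [RBBRRRRBRRRB]  L=[-1,-1/2,-31/64,-495/1024]  R=[-247/512,-123/256,-61/128,-15/32,-7/16,-3/8,-1/4,0]  = -989/2048
value_13 [RBBRRRRBRRRBB]  L=[-1,-1/2,-31/64,-495/1024,-989/2048]  R=[-247/512,-123/256,-61/128,-15/32,-7/16,-3/8,-1/4,0]  = -1977/4096
value_14 [RBBRRRRBRRRBBB]  L=[-1,-1/2,-31/64,-495/1024,-989/2048,-1977/4096]  R=[-247/512,-123/256,-61/128,-15/32,-7/16,-3/8,-1/4,0]  = -3953/8192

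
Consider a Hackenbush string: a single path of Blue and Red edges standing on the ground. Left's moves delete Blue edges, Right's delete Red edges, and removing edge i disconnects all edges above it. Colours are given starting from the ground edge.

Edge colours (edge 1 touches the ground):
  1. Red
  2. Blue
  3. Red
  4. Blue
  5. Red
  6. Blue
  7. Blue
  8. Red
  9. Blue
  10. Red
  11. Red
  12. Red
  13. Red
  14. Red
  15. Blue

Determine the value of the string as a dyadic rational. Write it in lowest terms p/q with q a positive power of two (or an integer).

G(R) = { (no moves) | 0 } = -1
G(RB) = { -1 | 0 } = -1/2
G(RBR) = { -1 | -1/2,0 } = -3/4
G(RBRB) = { -1,-3/4 | -1/2,0 } = -5/8
G(RBRBR) = { -1,-3/4 | -5/8,-1/2,0 } = -11/16
G(RBRBRB) = { -1,-3/4,-11/16 | -5/8,-1/2,0 } = -21/32
G(RBRBRBB) = { -1,-3/4,-11/16,-21/32 | -5/8,-1/2,0 } = -41/64
G(RBRBRBBR) = { -1,-3/4,-11/16,-21/32 | -41/64,-5/8,-1/2,0 } = -83/128
G(RBRBRBBRB) = { -1,-3/4,-11/16,-21/32,-83/128 | -41/64,-5/8,-1/2,0 } = -165/256
G(RBRBRBBRBR) = { -1,-3/4,-11/16,-21/32,-83/128 | -165/256,-41/64,-5/8,-1/2,0 } = -331/512
G(RBRBRBBRBRR) = { -1,-3/4,-11/16,-21/32,-83/128 | -331/512,-165/256,-41/64,-5/8,-1/2,0 } = -663/1024
G(RBRBRBBRBRRR) = { -1,-3/4,-11/16,-21/32,-83/128 | -663/1024,-331/512,-165/256,-41/64,-5/8,-1/2,0 } = -1327/2048
G(RBRBRBBRBRRRR) = { -1,-3/4,-11/16,-21/32,-83/128 | -1327/2048,-663/1024,-331/512,-165/256,-41/64,-5/8,-1/2,0 } = -2655/4096
G(RBRBRBBRBRRRRR) = { -1,-3/4,-11/16,-21/32,-83/128 | -2655/4096,-1327/2048,-663/1024,-331/512,-165/256,-41/64,-5/8,-1/2,0 } = -5311/8192
G(RBRBRBBRBRRRRRB) = { -1,-3/4,-11/16,-21/32,-83/128,-5311/8192 | -2655/4096,-1327/2048,-663/1024,-331/512,-165/256,-41/64,-5/8,-1/2,0 } = -10621/16384

-10621/16384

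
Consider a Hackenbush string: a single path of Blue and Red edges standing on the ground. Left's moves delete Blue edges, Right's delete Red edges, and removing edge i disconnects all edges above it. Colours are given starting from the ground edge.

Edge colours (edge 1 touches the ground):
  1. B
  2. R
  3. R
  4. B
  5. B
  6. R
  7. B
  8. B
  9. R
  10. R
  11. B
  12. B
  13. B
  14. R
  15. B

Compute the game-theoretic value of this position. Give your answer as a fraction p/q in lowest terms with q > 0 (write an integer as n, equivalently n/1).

6971/16384

1 of 15 · B · max L 0 · min R +∞ = 1
2 of 15 · BR · max L 0 · min R 1 = 1/2
3 of 15 · BRR · max L 0 · min R 1/2 = 1/4
4 of 15 · BRRB · max L 1/4 · min R 1/2 = 3/8
5 of 15 · BRRBB · max L 3/8 · min R 1/2 = 7/16
6 of 15 · BRRBBR · max L 3/8 · min R 7/16 = 13/32
7 of 15 · BRRBBRB · max L 13/32 · min R 7/16 = 27/64
8 of 15 · BRRBBRBB · max L 27/64 · min R 7/16 = 55/128
9 of 15 · BRRBBRBBR · max L 27/64 · min R 55/128 = 109/256
10 of 15 · BRRBBRBBRR · max L 27/64 · min R 109/256 = 217/512
11 of 15 · BRRBBRBBRRB · max L 217/512 · min R 109/256 = 435/1024
12 of 15 · BRRBBRBBRRBB · max L 435/1024 · min R 109/256 = 871/2048
13 of 15 · BRRBBRBBRRBBB · max L 871/2048 · min R 109/256 = 1743/4096
14 of 15 · BRRBBRBBRRBBBR · max L 871/2048 · min R 1743/4096 = 3485/8192
15 of 15 · BRRBBRBBRRBBBRB · max L 3485/8192 · min R 1743/4096 = 6971/16384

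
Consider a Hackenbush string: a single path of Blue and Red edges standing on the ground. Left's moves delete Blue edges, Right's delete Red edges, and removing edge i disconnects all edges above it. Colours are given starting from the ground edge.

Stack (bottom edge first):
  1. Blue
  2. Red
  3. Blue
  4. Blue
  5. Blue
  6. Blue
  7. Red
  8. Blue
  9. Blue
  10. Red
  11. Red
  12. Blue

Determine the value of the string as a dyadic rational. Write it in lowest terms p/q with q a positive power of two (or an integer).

Build G(s[:k]) for k = 1..12, string s = Blue Red Blue Blue Blue Blue Red Blue Blue Red Red Blue.
1 of 12 · B · max L 0 · min R +∞ gives 1
2 of 12 · BR · max L 0 · min R 1 gives 1/2
3 of 12 · BRB · max L 1/2 · min R 1 gives 3/4
4 of 12 · BRBB · max L 3/4 · min R 1 gives 7/8
5 of 12 · BRBBB · max L 7/8 · min R 1 gives 15/16
6 of 12 · BRBBBB · max L 15/16 · min R 1 gives 31/32
7 of 12 · BRBBBBR · max L 15/16 · min R 31/32 gives 61/64
8 of 12 · BRBBBBRB · max L 61/64 · min R 31/32 gives 123/128
9 of 12 · BRBBBBRBB · max L 123/128 · min R 31/32 gives 247/256
10 of 12 · BRBBBBRBBR · max L 123/128 · min R 247/256 gives 493/512
11 of 12 · BRBBBBRBBRR · max L 123/128 · min R 493/512 gives 985/1024
12 of 12 · BRBBBBRBBRRB · max L 985/1024 · min R 493/512 gives 1971/2048

1971/2048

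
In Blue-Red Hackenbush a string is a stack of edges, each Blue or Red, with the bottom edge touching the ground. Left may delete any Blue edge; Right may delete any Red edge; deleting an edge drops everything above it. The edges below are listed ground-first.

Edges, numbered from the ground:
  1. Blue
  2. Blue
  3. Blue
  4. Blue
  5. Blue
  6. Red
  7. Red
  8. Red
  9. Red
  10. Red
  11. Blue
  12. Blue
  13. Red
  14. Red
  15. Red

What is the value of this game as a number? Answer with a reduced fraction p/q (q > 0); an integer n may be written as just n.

4145/1024

Prefix values for Blue Blue Blue Blue Blue Red Red Red Red Red Blue Blue Red Red Red via {L|R} + simplicity:
v(B) = { 0 |  } => 1
v(BB) = { 0,1 |  } => 2
v(BBB) = { 0,1,2 |  } => 3
v(BBBB) = { 0,1,2,3 |  } => 4
v(BBBBB) = { 0,1,2,3,4 |  } => 5
v(BBBBBR) = { 0,1,2,3,4 | 5 } => 9/2
v(BBBBBRR) = { 0,1,2,3,4 | 9/2,5 } => 17/4
v(BBBBBRRR) = { 0,1,2,3,4 | 17/4,9/2,5 } => 33/8
v(BBBBBRRRR) = { 0,1,2,3,4 | 33/8,17/4,9/2,5 } => 65/16
v(BBBBBRRRRR) = { 0,1,2,3,4 | 65/16,33/8,17/4,9/2,5 } => 129/32
v(BBBBBRRRRRB) = { 0,1,2,3,4,129/32 | 65/16,33/8,17/4,9/2,5 } => 259/64
v(BBBBBRRRRRBB) = { 0,1,2,3,4,129/32,259/64 | 65/16,33/8,17/4,9/2,5 } => 519/128
v(BBBBBRRRRRBBR) = { 0,1,2,3,4,129/32,259/64 | 519/128,65/16,33/8,17/4,9/2,5 } => 1037/256
v(BBBBBRRRRRBBRR) = { 0,1,2,3,4,129/32,259/64 | 1037/256,519/128,65/16,33/8,17/4,9/2,5 } => 2073/512
v(BBBBBRRRRRBBRRR) = { 0,1,2,3,4,129/32,259/64 | 2073/512,1037/256,519/128,65/16,33/8,17/4,9/2,5 } => 4145/1024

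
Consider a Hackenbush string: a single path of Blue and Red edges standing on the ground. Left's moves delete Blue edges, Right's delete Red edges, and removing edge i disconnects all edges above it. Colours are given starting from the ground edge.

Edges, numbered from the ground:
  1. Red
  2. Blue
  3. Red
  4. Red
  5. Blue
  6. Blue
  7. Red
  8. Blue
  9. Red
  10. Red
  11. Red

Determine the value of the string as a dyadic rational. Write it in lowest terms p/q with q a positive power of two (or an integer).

-815/1024

Build value(s[:k]) for k = 1..11, string s = Red Blue Red Red Blue Blue Red Blue Red Red Red.
R: Left {  }, Right { 0 } -> simplest -1
RB: Left { -1 }, Right { 0 } -> simplest -1/2
RBR: Left { -1 }, Right { -1/2, 0 } -> simplest -3/4
RBRR: Left { -1 }, Right { -3/4, -1/2, 0 } -> simplest -7/8
RBRRB: Left { -1, -7/8 }, Right { -3/4, -1/2, 0 } -> simplest -13/16
RBRRBB: Left { -1, -7/8, -13/16 }, Right { -3/4, -1/2, 0 } -> simplest -25/32
RBRRBBR: Left { -1, -7/8, -13/16 }, Right { -25/32, -3/4, -1/2, 0 } -> simplest -51/64
RBRRBBRB: Left { -1, -7/8, -13/16, -51/64 }, Right { -25/32, -3/4, -1/2, 0 } -> simplest -101/128
RBRRBBRBR: Left { -1, -7/8, -13/16, -51/64 }, Right { -101/128, -25/32, -3/4, -1/2, 0 } -> simplest -203/256
RBRRBBRBRR: Left { -1, -7/8, -13/16, -51/64 }, Right { -203/256, -101/128, -25/32, -3/4, -1/2, 0 } -> simplest -407/512
RBRRBBRBRRR: Left { -1, -7/8, -13/16, -51/64 }, Right { -407/512, -203/256, -101/128, -25/32, -3/4, -1/2, 0 } -> simplest -815/1024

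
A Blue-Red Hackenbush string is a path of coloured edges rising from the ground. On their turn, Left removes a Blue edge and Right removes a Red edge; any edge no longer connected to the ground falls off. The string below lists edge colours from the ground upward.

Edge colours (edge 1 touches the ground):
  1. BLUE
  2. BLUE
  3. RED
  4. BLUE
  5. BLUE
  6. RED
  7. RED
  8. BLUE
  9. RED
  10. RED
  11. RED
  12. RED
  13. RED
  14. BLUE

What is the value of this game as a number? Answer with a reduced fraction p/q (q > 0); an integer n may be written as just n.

Recurse on prefixes of the 14-edge string BLUE BLUE RED BLUE BLUE RED RED BLUE RED RED RED RED RED BLUE:
value_1 [B]  L=[0]  R=[—]  -> 1
value_2 [BB]  L=[0 1]  R=[—]  -> 2
value_3 [BBR]  L=[0 1]  R=[2]  -> 3/2
value_4 [BBRB]  L=[0 1 3/2]  R=[2]  -> 7/4
value_5 [BBRBB]  L=[0 1 3/2 7/4]  R=[2]  -> 15/8
value_6 [BBRBBR]  L=[0 1 3/2 7/4]  R=[15/8 2]  -> 29/16
value_7 [BBRBBRR]  L=[0 1 3/2 7/4]  R=[29/16 15/8 2]  -> 57/32
value_8 [BBRBBRRB]  L=[0 1 3/2 7/4 57/32]  R=[29/16 15/8 2]  -> 115/64
value_9 [BBRBBRRBR]  L=[0 1 3/2 7/4 57/32]  R=[115/64 29/16 15/8 2]  -> 229/128
value_10 [BBRBBRRBRR]  L=[0 1 3/2 7/4 57/32]  R=[229/128 115/64 29/16 15/8 2]  -> 457/256
value_11 [BBRBBRRBRRR]  L=[0 1 3/2 7/4 57/32]  R=[457/256 229/128 115/64 29/16 15/8 2]  -> 913/512
value_12 [BBRBBRRBRRRR]  L=[0 1 3/2 7/4 57/32]  R=[913/512 457/256 229/128 115/64 29/16 15/8 2]  -> 1825/1024
value_13 [BBRBBRRBRRRRR]  L=[0 1 3/2 7/4 57/32]  R=[1825/1024 913/512 457/256 229/128 115/64 29/16 15/8 2]  -> 3649/2048
value_14 [BBRBBRRBRRRRRB]  L=[0 1 3/2 7/4 57/32 3649/2048]  R=[1825/1024 913/512 457/256 229/128 115/64 29/16 15/8 2]  -> 7299/4096

7299/4096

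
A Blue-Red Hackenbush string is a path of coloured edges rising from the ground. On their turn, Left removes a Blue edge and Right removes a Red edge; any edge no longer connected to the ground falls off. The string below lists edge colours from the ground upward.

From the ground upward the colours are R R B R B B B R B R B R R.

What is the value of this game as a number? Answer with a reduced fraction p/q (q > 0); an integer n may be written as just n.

-3159/2048

g(R) = { · | 0 } gives -1
g(RR) = { · | -1,0 } gives -2
g(RRB) = { -2 | -1,0 } gives -3/2
g(RRBR) = { -2 | -3/2,-1,0 } gives -7/4
g(RRBRB) = { -2,-7/4 | -3/2,-1,0 } gives -13/8
g(RRBRBB) = { -2,-7/4,-13/8 | -3/2,-1,0 } gives -25/16
g(RRBRBBB) = { -2,-7/4,-13/8,-25/16 | -3/2,-1,0 } gives -49/32
g(RRBRBBBR) = { -2,-7/4,-13/8,-25/16 | -49/32,-3/2,-1,0 } gives -99/64
g(RRBRBBBRB) = { -2,-7/4,-13/8,-25/16,-99/64 | -49/32,-3/2,-1,0 } gives -197/128
g(RRBRBBBRBR) = { -2,-7/4,-13/8,-25/16,-99/64 | -197/128,-49/32,-3/2,-1,0 } gives -395/256
g(RRBRBBBRBRB) = { -2,-7/4,-13/8,-25/16,-99/64,-395/256 | -197/128,-49/32,-3/2,-1,0 } gives -789/512
g(RRBRBBBRBRBR) = { -2,-7/4,-13/8,-25/16,-99/64,-395/256 | -789/512,-197/128,-49/32,-3/2,-1,0 } gives -1579/1024
g(RRBRBBBRBRBRR) = { -2,-7/4,-13/8,-25/16,-99/64,-395/256 | -1579/1024,-789/512,-197/128,-49/32,-3/2,-1,0 } gives -3159/2048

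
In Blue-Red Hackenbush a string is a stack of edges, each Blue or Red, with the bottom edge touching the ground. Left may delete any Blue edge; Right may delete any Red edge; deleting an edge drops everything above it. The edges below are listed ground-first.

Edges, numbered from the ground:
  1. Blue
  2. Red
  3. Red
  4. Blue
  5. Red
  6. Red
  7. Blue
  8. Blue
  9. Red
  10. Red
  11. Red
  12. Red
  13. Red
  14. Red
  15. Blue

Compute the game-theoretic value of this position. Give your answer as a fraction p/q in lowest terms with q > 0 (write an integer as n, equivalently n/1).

Build val(s[:k]) for k = 1..15, string s = Blue Red Red Blue Red Red Blue Blue Red Red Red Red Red Red Blue.
1 of 15 · B · max L 0 · min R +∞ so 1
2 of 15 · BR · max L 0 · min R 1 so 1/2
3 of 15 · BRR · max L 0 · min R 1/2 so 1/4
4 of 15 · BRRB · max L 1/4 · min R 1/2 so 3/8
5 of 15 · BRRBR · max L 1/4 · min R 3/8 so 5/16
6 of 15 · BRRBRR · max L 1/4 · min R 5/16 so 9/32
7 of 15 · BRRBRRB · max L 9/32 · min R 5/16 so 19/64
8 of 15 · BRRBRRBB · max L 19/64 · min R 5/16 so 39/128
9 of 15 · BRRBRRBBR · max L 19/64 · min R 39/128 so 77/256
10 of 15 · BRRBRRBBRR · max L 19/64 · min R 77/256 so 153/512
11 of 15 · BRRBRRBBRRR · max L 19/64 · min R 153/512 so 305/1024
12 of 15 · BRRBRRBBRRRR · max L 19/64 · min R 305/1024 so 609/2048
13 of 15 · BRRBRRBBRRRRR · max L 19/64 · min R 609/2048 so 1217/4096
14 of 15 · BRRBRRBBRRRRRR · max L 19/64 · min R 1217/4096 so 2433/8192
15 of 15 · BRRBRRBBRRRRRRB · max L 2433/8192 · min R 1217/4096 so 4867/16384

4867/16384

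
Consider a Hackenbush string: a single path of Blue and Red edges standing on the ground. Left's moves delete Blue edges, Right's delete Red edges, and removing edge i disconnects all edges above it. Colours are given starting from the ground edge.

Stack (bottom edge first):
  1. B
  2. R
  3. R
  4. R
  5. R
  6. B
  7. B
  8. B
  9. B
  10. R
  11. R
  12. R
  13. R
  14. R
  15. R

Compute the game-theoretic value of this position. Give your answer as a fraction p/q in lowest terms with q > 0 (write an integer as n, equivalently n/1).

Recurse on prefixes of the 15-edge string B R R R R B B B B R R R R R R:
G(B) = { 0 | (no moves) } => 1
G(BR) = { 0 | 1 } => 1/2
G(BRR) = { 0 | 1/2; 1 } => 1/4
G(BRRR) = { 0 | 1/4; 1/2; 1 } => 1/8
G(BRRRR) = { 0 | 1/8; 1/4; 1/2; 1 } => 1/16
G(BRRRRB) = { 0; 1/16 | 1/8; 1/4; 1/2; 1 } => 3/32
G(BRRRRBB) = { 0; 1/16; 3/32 | 1/8; 1/4; 1/2; 1 } => 7/64
G(BRRRRBBB) = { 0; 1/16; 3/32; 7/64 | 1/8; 1/4; 1/2; 1 } => 15/128
G(BRRRRBBBB) = { 0; 1/16; 3/32; 7/64; 15/128 | 1/8; 1/4; 1/2; 1 } => 31/256
G(BRRRRBBBBR) = { 0; 1/16; 3/32; 7/64; 15/128 | 31/256; 1/8; 1/4; 1/2; 1 } => 61/512
G(BRRRRBBBBRR) = { 0; 1/16; 3/32; 7/64; 15/128 | 61/512; 31/256; 1/8; 1/4; 1/2; 1 } => 121/1024
G(BRRRRBBBBRRR) = { 0; 1/16; 3/32; 7/64; 15/128 | 121/1024; 61/512; 31/256; 1/8; 1/4; 1/2; 1 } => 241/2048
G(BRRRRBBBBRRRR) = { 0; 1/16; 3/32; 7/64; 15/128 | 241/2048; 121/1024; 61/512; 31/256; 1/8; 1/4; 1/2; 1 } => 481/4096
G(BRRRRBBBBRRRRR) = { 0; 1/16; 3/32; 7/64; 15/128 | 481/4096; 241/2048; 121/1024; 61/512; 31/256; 1/8; 1/4; 1/2; 1 } => 961/8192
G(BRRRRBBBBRRRRRR) = { 0; 1/16; 3/32; 7/64; 15/128 | 961/8192; 481/4096; 241/2048; 121/1024; 61/512; 31/256; 1/8; 1/4; 1/2; 1 } => 1921/16384

1921/16384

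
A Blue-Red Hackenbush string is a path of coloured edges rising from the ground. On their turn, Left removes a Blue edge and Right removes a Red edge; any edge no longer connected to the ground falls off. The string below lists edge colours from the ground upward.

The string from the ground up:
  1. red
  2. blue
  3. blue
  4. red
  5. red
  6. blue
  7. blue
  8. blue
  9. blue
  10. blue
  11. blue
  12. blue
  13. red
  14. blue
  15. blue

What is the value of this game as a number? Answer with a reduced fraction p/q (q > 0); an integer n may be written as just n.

-6153/16384

step 1: add red to get r; options L={ — } R={ 0 } = -1
step 2: add blue to get rb; options L={ -1 } R={ 0 } = -1/2
step 3: add blue to get rbb; options L={ -1, -1/2 } R={ 0 } = -1/4
step 4: add red to get rbbr; options L={ -1, -1/2 } R={ -1/4, 0 } = -3/8
step 5: add red to get rbbrr; options L={ -1, -1/2 } R={ -3/8, -1/4, 0 } = -7/16
step 6: add blue to get rbbrrb; options L={ -1, -1/2, -7/16 } R={ -3/8, -1/4, 0 } = -13/32
step 7: add blue to get rbbrrbb; options L={ -1, -1/2, -7/16, -13/32 } R={ -3/8, -1/4, 0 } = -25/64
step 8: add blue to get rbbrrbbb; options L={ -1, -1/2, -7/16, -13/32, -25/64 } R={ -3/8, -1/4, 0 } = -49/128
step 9: add blue to get rbbrrbbbb; options L={ -1, -1/2, -7/16, -13/32, -25/64, -49/128 } R={ -3/8, -1/4, 0 } = -97/256
step 10: add blue to get rbbrrbbbbb; options L={ -1, -1/2, -7/16, -13/32, -25/64, -49/128, -97/256 } R={ -3/8, -1/4, 0 } = -193/512
step 11: add blue to get rbbrrbbbbbb; options L={ -1, -1/2, -7/16, -13/32, -25/64, -49/128, -97/256, -193/512 } R={ -3/8, -1/4, 0 } = -385/1024
step 12: add blue to get rbbrrbbbbbbb; options L={ -1, -1/2, -7/16, -13/32, -25/64, -49/128, -97/256, -193/512, -385/1024 } R={ -3/8, -1/4, 0 } = -769/2048
step 13: add red to get rbbrrbbbbbbbr; options L={ -1, -1/2, -7/16, -13/32, -25/64, -49/128, -97/256, -193/512, -385/1024 } R={ -769/2048, -3/8, -1/4, 0 } = -1539/4096
step 14: add blue to get rbbrrbbbbbbbrb; options L={ -1, -1/2, -7/16, -13/32, -25/64, -49/128, -97/256, -193/512, -385/1024, -1539/4096 } R={ -769/2048, -3/8, -1/4, 0 } = -3077/8192
step 15: add blue to get rbbrrbbbbbbbrbb; options L={ -1, -1/2, -7/16, -13/32, -25/64, -49/128, -97/256, -193/512, -385/1024, -1539/4096, -3077/8192 } R={ -769/2048, -3/8, -1/4, 0 } = -6153/16384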